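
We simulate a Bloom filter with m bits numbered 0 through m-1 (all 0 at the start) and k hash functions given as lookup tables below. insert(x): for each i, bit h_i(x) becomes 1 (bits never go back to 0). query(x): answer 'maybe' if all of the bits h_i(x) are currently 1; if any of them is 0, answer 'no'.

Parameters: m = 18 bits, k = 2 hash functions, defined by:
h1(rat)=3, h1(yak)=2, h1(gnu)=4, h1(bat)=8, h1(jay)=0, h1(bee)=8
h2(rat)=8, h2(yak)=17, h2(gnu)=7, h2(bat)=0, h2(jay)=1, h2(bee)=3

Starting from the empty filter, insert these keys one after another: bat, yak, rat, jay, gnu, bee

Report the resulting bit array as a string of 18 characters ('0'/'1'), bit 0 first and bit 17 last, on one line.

Answer: 111110011000000001

Derivation:
Start: bits=000000000000000000
After insert 'bat': sets bits 0 8 -> bits=100000001000000000
After insert 'yak': sets bits 2 17 -> bits=101000001000000001
After insert 'rat': sets bits 3 8 -> bits=101100001000000001
After insert 'jay': sets bits 0 1 -> bits=111100001000000001
After insert 'gnu': sets bits 4 7 -> bits=111110011000000001
After insert 'bee': sets bits 3 8 -> bits=111110011000000001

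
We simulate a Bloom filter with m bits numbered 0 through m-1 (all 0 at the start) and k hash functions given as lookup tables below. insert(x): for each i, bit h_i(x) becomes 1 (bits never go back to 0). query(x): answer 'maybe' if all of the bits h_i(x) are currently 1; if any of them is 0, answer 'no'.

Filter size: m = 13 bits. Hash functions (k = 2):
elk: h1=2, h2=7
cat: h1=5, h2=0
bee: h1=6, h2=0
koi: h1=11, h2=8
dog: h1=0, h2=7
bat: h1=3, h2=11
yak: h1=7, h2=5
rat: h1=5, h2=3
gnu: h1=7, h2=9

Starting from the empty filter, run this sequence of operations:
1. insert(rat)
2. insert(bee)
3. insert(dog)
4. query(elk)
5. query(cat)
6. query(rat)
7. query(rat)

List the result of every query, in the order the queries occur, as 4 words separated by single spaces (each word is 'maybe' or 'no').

Start: bits=0000000000000
Op 1: insert rat -> sets bits 3 5 -> bits=0001010000000
Op 2: insert bee -> sets bits 0 6 -> bits=1001011000000
Op 3: insert dog -> sets bits 0 7 -> bits=1001011100000
Op 4: query elk -> checks bit2=0, bit7=1 (has a 0) -> no
Op 5: query cat -> checks bit0=1, bit5=1 (all 1) -> maybe
Op 6: query rat -> checks bit3=1, bit5=1 (all 1) -> maybe
Op 7: query rat -> checks bit3=1, bit5=1 (all 1) -> maybe
Query results in order: no maybe maybe maybe

Answer: no maybe maybe maybe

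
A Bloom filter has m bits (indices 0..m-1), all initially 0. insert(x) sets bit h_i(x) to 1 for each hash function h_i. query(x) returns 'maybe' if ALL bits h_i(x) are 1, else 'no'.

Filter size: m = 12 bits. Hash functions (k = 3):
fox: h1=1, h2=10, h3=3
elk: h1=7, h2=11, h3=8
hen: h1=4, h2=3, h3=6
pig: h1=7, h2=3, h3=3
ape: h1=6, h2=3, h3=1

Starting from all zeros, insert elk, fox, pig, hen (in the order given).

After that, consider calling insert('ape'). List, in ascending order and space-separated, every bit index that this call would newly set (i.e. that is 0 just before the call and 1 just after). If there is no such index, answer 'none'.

Start: bits=000000000000
After insert 'elk': sets bits 7 8 11 -> bits=000000011001
After insert 'fox': sets bits 1 3 10 -> bits=010100011011
After insert 'pig': sets bits 3 7 -> bits=010100011011
After insert 'hen': sets bits 3 4 6 -> bits=010110111011
insert 'ape' would touch bits 1 3 6; currently bit1=1, bit3=1, bit6=1
Bits that are 0 among those (would change 0->1): none

Answer: none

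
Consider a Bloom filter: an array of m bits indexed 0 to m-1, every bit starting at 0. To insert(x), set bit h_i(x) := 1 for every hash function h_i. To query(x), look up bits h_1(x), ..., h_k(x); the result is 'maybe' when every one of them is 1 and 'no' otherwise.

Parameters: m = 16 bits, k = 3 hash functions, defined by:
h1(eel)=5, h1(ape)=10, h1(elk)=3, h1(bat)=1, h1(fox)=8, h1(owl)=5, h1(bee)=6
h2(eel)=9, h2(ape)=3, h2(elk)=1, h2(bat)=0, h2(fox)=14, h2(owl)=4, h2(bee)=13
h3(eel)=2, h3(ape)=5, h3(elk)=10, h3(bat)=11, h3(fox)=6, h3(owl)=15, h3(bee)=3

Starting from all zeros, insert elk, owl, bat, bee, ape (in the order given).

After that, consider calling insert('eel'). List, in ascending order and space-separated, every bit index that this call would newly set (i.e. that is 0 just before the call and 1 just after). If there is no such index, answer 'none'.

Start: bits=0000000000000000
After insert 'elk': sets bits 1 3 10 -> bits=0101000000100000
After insert 'owl': sets bits 4 5 15 -> bits=0101110000100001
After insert 'bat': sets bits 0 1 11 -> bits=1101110000110001
After insert 'bee': sets bits 3 6 13 -> bits=1101111000110101
After insert 'ape': sets bits 3 5 10 -> bits=1101111000110101
insert 'eel' would touch bits 2 5 9; currently bit2=0, bit5=1, bit9=0
Bits that are 0 among those (would change 0->1): 2 9

Answer: 2 9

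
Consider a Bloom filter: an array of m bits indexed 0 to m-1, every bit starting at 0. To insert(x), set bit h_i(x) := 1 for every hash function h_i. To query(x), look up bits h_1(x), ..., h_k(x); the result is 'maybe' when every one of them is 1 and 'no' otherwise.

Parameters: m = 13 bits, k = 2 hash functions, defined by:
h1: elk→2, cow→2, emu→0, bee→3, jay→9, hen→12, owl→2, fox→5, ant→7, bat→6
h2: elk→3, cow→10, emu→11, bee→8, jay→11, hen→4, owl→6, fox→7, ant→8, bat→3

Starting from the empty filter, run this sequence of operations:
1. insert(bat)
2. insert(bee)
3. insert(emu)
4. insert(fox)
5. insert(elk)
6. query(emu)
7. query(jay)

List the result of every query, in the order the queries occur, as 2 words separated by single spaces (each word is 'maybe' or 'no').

Answer: maybe no

Derivation:
Start: bits=0000000000000
Op 1: insert bat -> sets bits 3 6 -> bits=0001001000000
Op 2: insert bee -> sets bits 3 8 -> bits=0001001010000
Op 3: insert emu -> sets bits 0 11 -> bits=1001001010010
Op 4: insert fox -> sets bits 5 7 -> bits=1001011110010
Op 5: insert elk -> sets bits 2 3 -> bits=1011011110010
Op 6: query emu -> checks bit0=1, bit11=1 (all 1) -> maybe
Op 7: query jay -> checks bit9=0, bit11=1 (has a 0) -> no
Query results in order: maybe no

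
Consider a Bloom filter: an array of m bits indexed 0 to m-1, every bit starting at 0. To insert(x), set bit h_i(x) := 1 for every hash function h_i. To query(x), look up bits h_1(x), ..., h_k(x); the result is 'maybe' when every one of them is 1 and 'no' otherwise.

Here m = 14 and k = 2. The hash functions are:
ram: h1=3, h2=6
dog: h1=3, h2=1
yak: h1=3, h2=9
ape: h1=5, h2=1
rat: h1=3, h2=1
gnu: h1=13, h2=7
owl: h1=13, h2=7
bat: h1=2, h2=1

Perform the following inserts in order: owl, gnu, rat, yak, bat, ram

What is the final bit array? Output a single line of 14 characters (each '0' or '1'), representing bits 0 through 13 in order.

Start: bits=00000000000000
After insert 'owl': sets bits 7 13 -> bits=00000001000001
After insert 'gnu': sets bits 7 13 -> bits=00000001000001
After insert 'rat': sets bits 1 3 -> bits=01010001000001
After insert 'yak': sets bits 3 9 -> bits=01010001010001
After insert 'bat': sets bits 1 2 -> bits=01110001010001
After insert 'ram': sets bits 3 6 -> bits=01110011010001

Answer: 01110011010001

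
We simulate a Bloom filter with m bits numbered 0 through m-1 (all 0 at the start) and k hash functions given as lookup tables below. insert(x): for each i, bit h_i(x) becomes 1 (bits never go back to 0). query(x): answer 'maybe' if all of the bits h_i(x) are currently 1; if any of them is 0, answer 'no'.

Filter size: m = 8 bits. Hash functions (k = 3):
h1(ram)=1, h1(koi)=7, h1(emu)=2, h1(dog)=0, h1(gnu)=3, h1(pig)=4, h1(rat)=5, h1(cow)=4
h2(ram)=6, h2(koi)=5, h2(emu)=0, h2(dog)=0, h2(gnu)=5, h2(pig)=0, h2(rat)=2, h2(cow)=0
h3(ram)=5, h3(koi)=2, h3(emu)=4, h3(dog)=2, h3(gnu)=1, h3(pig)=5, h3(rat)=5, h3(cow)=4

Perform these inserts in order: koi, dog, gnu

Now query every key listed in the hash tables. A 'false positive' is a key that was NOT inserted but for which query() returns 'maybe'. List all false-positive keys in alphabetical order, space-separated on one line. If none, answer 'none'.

Answer: rat

Derivation:
Start: bits=00000000
After insert 'koi': sets bits 2 5 7 -> bits=00100101
After insert 'dog': sets bits 0 2 -> bits=10100101
After insert 'gnu': sets bits 1 3 5 -> bits=11110101
Not inserted: cow emu pig ram rat — query each against bits=11110101:
query cow: checks bit0=1, bit4=0 (has a 0) -> no => not a false positive
query emu: checks bit0=1, bit2=1, bit4=0 (has a 0) -> no => not a false positive
query pig: checks bit0=1, bit4=0, bit5=1 (has a 0) -> no => not a false positive
query ram: checks bit1=1, bit5=1, bit6=0 (has a 0) -> no => not a false positive
query rat: checks bit2=1, bit5=1 (all 1) -> maybe => FALSE POSITIVE
False positives (alphabetical): rat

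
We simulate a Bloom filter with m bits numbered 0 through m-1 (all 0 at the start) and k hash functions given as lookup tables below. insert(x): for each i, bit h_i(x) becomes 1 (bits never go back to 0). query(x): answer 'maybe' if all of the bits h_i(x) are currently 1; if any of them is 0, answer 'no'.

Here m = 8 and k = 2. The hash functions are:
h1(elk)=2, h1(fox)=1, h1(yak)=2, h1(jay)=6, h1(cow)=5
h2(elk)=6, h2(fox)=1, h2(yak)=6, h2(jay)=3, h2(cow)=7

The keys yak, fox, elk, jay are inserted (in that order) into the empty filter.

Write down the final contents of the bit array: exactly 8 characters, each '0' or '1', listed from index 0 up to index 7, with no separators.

Answer: 01110010

Derivation:
Start: bits=00000000
After insert 'yak': sets bits 2 6 -> bits=00100010
After insert 'fox': sets bits 1 -> bits=01100010
After insert 'elk': sets bits 2 6 -> bits=01100010
After insert 'jay': sets bits 3 6 -> bits=01110010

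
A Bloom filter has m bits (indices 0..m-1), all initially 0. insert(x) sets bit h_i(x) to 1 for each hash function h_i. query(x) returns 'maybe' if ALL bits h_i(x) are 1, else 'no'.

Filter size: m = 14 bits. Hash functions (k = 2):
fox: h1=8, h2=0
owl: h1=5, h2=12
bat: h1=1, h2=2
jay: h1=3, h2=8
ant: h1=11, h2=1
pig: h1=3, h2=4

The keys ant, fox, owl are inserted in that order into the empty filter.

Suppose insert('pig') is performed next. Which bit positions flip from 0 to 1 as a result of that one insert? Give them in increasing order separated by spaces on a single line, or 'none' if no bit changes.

Start: bits=00000000000000
After insert 'ant': sets bits 1 11 -> bits=01000000000100
After insert 'fox': sets bits 0 8 -> bits=11000000100100
After insert 'owl': sets bits 5 12 -> bits=11000100100110
insert 'pig' would touch bits 3 4; currently bit3=0, bit4=0
Bits that are 0 among those (would change 0->1): 3 4

Answer: 3 4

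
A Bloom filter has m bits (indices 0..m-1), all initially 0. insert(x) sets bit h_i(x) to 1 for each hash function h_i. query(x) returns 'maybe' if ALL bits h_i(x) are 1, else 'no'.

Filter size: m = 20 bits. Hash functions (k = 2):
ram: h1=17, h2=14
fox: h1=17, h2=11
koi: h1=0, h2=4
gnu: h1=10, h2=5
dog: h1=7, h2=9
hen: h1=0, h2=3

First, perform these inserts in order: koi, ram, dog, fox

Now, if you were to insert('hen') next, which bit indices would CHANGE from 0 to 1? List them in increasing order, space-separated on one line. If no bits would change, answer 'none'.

Start: bits=00000000000000000000
After insert 'koi': sets bits 0 4 -> bits=10001000000000000000
After insert 'ram': sets bits 14 17 -> bits=10001000000000100100
After insert 'dog': sets bits 7 9 -> bits=10001001010000100100
After insert 'fox': sets bits 11 17 -> bits=10001001010100100100
insert 'hen' would touch bits 0 3; currently bit0=1, bit3=0
Bits that are 0 among those (would change 0->1): 3

Answer: 3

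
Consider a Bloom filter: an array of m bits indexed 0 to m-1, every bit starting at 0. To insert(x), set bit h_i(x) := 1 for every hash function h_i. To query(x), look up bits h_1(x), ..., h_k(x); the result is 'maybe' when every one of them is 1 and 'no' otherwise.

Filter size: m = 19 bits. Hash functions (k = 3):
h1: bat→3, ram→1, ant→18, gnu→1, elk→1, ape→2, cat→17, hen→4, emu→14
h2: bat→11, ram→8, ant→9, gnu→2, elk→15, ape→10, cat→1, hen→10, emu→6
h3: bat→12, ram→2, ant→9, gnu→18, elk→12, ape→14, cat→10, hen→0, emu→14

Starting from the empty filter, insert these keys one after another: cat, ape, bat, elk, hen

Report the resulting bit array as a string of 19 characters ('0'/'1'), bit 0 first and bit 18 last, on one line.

Start: bits=0000000000000000000
After insert 'cat': sets bits 1 10 17 -> bits=0100000000100000010
After insert 'ape': sets bits 2 10 14 -> bits=0110000000100010010
After insert 'bat': sets bits 3 11 12 -> bits=0111000000111010010
After insert 'elk': sets bits 1 12 15 -> bits=0111000000111011010
After insert 'hen': sets bits 0 4 10 -> bits=1111100000111011010

Answer: 1111100000111011010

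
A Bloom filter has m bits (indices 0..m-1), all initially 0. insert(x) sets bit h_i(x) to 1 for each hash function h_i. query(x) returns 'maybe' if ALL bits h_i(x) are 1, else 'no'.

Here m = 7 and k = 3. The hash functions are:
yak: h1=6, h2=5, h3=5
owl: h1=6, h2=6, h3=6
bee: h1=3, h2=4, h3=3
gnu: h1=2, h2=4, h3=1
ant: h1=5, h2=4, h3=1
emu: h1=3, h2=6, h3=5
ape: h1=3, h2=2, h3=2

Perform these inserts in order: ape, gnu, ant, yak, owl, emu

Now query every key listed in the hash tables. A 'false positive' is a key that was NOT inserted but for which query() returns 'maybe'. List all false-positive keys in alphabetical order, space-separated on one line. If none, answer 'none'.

Start: bits=0000000
After insert 'ape': sets bits 2 3 -> bits=0011000
After insert 'gnu': sets bits 1 2 4 -> bits=0111100
After insert 'ant': sets bits 1 4 5 -> bits=0111110
After insert 'yak': sets bits 5 6 -> bits=0111111
After insert 'owl': sets bits 6 -> bits=0111111
After insert 'emu': sets bits 3 5 6 -> bits=0111111
Not inserted: bee — query each against bits=0111111:
query bee: checks bit3=1, bit4=1 (all 1) -> maybe => FALSE POSITIVE
False positives (alphabetical): bee

Answer: bee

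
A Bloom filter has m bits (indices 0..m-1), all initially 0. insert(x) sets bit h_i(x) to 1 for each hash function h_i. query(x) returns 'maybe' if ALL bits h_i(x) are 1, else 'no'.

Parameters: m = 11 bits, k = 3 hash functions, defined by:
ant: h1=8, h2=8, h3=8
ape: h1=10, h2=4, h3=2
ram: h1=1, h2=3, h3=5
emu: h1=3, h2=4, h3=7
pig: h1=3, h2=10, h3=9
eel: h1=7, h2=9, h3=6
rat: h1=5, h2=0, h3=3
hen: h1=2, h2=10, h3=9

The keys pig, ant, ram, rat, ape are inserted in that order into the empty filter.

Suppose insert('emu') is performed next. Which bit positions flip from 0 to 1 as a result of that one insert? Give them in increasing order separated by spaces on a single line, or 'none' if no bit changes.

Start: bits=00000000000
After insert 'pig': sets bits 3 9 10 -> bits=00010000011
After insert 'ant': sets bits 8 -> bits=00010000111
After insert 'ram': sets bits 1 3 5 -> bits=01010100111
After insert 'rat': sets bits 0 3 5 -> bits=11010100111
After insert 'ape': sets bits 2 4 10 -> bits=11111100111
insert 'emu' would touch bits 3 4 7; currently bit3=1, bit4=1, bit7=0
Bits that are 0 among those (would change 0->1): 7

Answer: 7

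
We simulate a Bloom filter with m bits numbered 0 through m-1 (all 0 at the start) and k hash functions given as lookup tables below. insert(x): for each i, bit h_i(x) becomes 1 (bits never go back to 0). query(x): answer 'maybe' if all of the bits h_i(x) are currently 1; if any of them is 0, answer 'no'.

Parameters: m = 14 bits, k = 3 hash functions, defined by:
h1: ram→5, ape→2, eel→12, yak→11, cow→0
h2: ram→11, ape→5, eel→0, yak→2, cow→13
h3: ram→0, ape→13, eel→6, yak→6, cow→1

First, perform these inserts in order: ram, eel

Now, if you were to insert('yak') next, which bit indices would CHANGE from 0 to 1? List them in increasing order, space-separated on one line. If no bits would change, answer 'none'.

Start: bits=00000000000000
After insert 'ram': sets bits 0 5 11 -> bits=10000100000100
After insert 'eel': sets bits 0 6 12 -> bits=10000110000110
insert 'yak' would touch bits 2 6 11; currently bit2=0, bit6=1, bit11=1
Bits that are 0 among those (would change 0->1): 2

Answer: 2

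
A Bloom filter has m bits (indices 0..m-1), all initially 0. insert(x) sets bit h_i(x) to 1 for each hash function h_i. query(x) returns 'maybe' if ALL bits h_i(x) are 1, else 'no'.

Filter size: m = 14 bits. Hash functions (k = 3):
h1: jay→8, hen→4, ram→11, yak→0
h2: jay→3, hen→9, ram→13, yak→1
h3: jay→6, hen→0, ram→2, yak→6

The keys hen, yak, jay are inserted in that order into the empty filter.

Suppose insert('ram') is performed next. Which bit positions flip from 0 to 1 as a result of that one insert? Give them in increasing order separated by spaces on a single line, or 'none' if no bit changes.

Answer: 2 11 13

Derivation:
Start: bits=00000000000000
After insert 'hen': sets bits 0 4 9 -> bits=10001000010000
After insert 'yak': sets bits 0 1 6 -> bits=11001010010000
After insert 'jay': sets bits 3 6 8 -> bits=11011010110000
insert 'ram' would touch bits 2 11 13; currently bit2=0, bit11=0, bit13=0
Bits that are 0 among those (would change 0->1): 2 11 13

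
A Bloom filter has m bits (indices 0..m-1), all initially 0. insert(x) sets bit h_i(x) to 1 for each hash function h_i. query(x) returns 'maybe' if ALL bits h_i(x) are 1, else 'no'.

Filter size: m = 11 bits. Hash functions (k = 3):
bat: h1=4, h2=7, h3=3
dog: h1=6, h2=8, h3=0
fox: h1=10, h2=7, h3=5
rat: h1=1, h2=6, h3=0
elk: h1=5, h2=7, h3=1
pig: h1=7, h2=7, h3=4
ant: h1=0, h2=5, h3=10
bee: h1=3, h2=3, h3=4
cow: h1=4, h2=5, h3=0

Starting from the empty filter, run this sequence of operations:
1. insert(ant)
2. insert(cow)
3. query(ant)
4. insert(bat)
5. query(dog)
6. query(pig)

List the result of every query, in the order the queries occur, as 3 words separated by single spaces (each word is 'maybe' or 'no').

Start: bits=00000000000
Op 1: insert ant -> sets bits 0 5 10 -> bits=10000100001
Op 2: insert cow -> sets bits 0 4 5 -> bits=10001100001
Op 3: query ant -> checks bit0=1, bit5=1, bit10=1 (all 1) -> maybe
Op 4: insert bat -> sets bits 3 4 7 -> bits=10011101001
Op 5: query dog -> checks bit0=1, bit6=0, bit8=0 (has a 0) -> no
Op 6: query pig -> checks bit4=1, bit7=1 (all 1) -> maybe
Query results in order: maybe no maybe

Answer: maybe no maybe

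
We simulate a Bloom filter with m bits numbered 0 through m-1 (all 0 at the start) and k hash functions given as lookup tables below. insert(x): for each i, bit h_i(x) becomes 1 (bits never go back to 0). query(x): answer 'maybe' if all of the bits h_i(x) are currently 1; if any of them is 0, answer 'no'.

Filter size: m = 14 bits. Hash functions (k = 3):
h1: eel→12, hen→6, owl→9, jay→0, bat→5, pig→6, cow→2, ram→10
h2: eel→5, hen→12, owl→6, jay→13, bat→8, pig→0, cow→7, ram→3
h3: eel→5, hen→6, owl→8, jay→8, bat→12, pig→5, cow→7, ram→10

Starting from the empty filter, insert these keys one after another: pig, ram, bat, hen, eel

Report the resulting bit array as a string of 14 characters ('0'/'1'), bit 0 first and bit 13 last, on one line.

Start: bits=00000000000000
After insert 'pig': sets bits 0 5 6 -> bits=10000110000000
After insert 'ram': sets bits 3 10 -> bits=10010110001000
After insert 'bat': sets bits 5 8 12 -> bits=10010110101010
After insert 'hen': sets bits 6 12 -> bits=10010110101010
After insert 'eel': sets bits 5 12 -> bits=10010110101010

Answer: 10010110101010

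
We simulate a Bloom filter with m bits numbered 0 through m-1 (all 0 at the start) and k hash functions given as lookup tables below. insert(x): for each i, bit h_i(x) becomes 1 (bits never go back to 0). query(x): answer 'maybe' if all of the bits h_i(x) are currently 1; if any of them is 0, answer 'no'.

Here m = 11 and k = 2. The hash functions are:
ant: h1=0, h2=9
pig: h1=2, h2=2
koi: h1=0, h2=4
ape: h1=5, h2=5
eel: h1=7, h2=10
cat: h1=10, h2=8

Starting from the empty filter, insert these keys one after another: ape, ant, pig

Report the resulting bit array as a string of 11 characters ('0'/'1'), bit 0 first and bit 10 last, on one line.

Answer: 10100100010

Derivation:
Start: bits=00000000000
After insert 'ape': sets bits 5 -> bits=00000100000
After insert 'ant': sets bits 0 9 -> bits=10000100010
After insert 'pig': sets bits 2 -> bits=10100100010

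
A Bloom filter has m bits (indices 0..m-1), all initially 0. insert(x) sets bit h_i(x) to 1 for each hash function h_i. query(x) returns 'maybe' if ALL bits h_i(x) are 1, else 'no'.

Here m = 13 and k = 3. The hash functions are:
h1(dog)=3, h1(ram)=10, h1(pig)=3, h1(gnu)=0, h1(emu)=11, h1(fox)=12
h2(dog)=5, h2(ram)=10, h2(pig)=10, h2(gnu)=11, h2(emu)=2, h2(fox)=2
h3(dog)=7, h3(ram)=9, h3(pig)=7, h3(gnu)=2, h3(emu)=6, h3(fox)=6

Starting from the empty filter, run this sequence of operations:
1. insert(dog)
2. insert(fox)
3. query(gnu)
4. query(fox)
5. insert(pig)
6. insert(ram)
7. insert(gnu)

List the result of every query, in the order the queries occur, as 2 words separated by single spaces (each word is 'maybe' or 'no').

Start: bits=0000000000000
Op 1: insert dog -> sets bits 3 5 7 -> bits=0001010100000
Op 2: insert fox -> sets bits 2 6 12 -> bits=0011011100001
Op 3: query gnu -> checks bit0=0, bit2=1, bit11=0 (has a 0) -> no
Op 4: query fox -> checks bit2=1, bit6=1, bit12=1 (all 1) -> maybe
Op 5: insert pig -> sets bits 3 7 10 -> bits=0011011100101
Op 6: insert ram -> sets bits 9 10 -> bits=0011011101101
Op 7: insert gnu -> sets bits 0 2 11 -> bits=1011011101111
Query results in order: no maybe

Answer: no maybe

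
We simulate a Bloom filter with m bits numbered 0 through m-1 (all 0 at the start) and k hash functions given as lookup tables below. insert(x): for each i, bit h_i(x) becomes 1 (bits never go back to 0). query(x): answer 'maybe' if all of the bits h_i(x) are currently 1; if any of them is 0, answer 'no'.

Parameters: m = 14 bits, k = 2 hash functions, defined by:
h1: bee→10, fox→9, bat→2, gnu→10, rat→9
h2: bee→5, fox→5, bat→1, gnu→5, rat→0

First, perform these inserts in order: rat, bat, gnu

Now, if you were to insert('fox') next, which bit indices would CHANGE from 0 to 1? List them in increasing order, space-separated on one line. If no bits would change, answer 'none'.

Start: bits=00000000000000
After insert 'rat': sets bits 0 9 -> bits=10000000010000
After insert 'bat': sets bits 1 2 -> bits=11100000010000
After insert 'gnu': sets bits 5 10 -> bits=11100100011000
insert 'fox' would touch bits 5 9; currently bit5=1, bit9=1
Bits that are 0 among those (would change 0->1): none

Answer: none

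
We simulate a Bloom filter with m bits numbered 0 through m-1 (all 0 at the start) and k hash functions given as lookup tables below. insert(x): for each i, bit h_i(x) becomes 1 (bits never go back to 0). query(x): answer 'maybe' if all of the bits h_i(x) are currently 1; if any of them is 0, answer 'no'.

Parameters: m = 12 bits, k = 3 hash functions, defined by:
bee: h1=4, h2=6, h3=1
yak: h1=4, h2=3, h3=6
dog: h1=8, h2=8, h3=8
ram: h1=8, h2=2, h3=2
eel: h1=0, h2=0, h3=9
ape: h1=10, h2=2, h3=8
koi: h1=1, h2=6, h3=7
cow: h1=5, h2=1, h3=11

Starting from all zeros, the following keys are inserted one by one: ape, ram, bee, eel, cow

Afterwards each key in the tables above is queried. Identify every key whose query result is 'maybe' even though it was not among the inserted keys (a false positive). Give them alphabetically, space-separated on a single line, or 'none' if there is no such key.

Answer: dog

Derivation:
Start: bits=000000000000
After insert 'ape': sets bits 2 8 10 -> bits=001000001010
After insert 'ram': sets bits 2 8 -> bits=001000001010
After insert 'bee': sets bits 1 4 6 -> bits=011010101010
After insert 'eel': sets bits 0 9 -> bits=111010101110
After insert 'cow': sets bits 1 5 11 -> bits=111011101111
Not inserted: dog koi yak — query each against bits=111011101111:
query dog: checks bit8=1 (all 1) -> maybe => FALSE POSITIVE
query koi: checks bit1=1, bit6=1, bit7=0 (has a 0) -> no => not a false positive
query yak: checks bit3=0, bit4=1, bit6=1 (has a 0) -> no => not a false positive
False positives (alphabetical): dog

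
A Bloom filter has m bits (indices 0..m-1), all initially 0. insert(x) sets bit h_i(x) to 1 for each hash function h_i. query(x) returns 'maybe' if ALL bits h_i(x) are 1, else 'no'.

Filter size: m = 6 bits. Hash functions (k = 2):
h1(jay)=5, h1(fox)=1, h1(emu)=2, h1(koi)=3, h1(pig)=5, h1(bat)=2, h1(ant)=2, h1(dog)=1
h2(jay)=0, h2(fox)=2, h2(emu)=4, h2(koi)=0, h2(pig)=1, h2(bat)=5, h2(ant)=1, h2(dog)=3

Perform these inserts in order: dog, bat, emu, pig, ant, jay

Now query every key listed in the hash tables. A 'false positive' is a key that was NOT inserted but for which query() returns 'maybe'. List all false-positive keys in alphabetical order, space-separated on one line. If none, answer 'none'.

Start: bits=000000
After insert 'dog': sets bits 1 3 -> bits=010100
After insert 'bat': sets bits 2 5 -> bits=011101
After insert 'emu': sets bits 2 4 -> bits=011111
After insert 'pig': sets bits 1 5 -> bits=011111
After insert 'ant': sets bits 1 2 -> bits=011111
After insert 'jay': sets bits 0 5 -> bits=111111
Not inserted: fox koi — query each against bits=111111:
query fox: checks bit1=1, bit2=1 (all 1) -> maybe => FALSE POSITIVE
query koi: checks bit0=1, bit3=1 (all 1) -> maybe => FALSE POSITIVE
False positives (alphabetical): fox koi

Answer: fox koi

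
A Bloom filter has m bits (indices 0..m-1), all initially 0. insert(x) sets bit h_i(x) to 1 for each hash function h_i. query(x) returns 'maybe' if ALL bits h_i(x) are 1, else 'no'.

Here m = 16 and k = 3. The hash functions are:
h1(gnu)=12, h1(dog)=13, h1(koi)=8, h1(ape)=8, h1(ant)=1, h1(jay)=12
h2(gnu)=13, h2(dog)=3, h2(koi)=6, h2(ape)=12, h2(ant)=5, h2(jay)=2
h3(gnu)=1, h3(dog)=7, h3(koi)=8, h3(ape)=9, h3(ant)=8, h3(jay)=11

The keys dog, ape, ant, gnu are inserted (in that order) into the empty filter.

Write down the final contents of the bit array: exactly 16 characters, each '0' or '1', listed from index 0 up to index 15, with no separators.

Start: bits=0000000000000000
After insert 'dog': sets bits 3 7 13 -> bits=0001000100000100
After insert 'ape': sets bits 8 9 12 -> bits=0001000111001100
After insert 'ant': sets bits 1 5 8 -> bits=0101010111001100
After insert 'gnu': sets bits 1 12 13 -> bits=0101010111001100

Answer: 0101010111001100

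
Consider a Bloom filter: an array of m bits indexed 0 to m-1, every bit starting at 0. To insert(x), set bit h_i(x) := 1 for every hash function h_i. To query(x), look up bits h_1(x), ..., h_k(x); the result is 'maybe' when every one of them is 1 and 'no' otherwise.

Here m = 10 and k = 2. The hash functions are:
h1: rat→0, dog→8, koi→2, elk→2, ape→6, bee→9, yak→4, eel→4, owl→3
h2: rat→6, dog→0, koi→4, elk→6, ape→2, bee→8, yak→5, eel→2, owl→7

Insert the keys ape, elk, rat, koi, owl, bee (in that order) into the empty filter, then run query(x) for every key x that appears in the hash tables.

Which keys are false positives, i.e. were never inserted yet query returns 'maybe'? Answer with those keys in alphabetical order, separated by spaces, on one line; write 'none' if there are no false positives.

Answer: dog eel

Derivation:
Start: bits=0000000000
After insert 'ape': sets bits 2 6 -> bits=0010001000
After insert 'elk': sets bits 2 6 -> bits=0010001000
After insert 'rat': sets bits 0 6 -> bits=1010001000
After insert 'koi': sets bits 2 4 -> bits=1010101000
After insert 'owl': sets bits 3 7 -> bits=1011101100
After insert 'bee': sets bits 8 9 -> bits=1011101111
Not inserted: dog eel yak — query each against bits=1011101111:
query dog: checks bit0=1, bit8=1 (all 1) -> maybe => FALSE POSITIVE
query eel: checks bit2=1, bit4=1 (all 1) -> maybe => FALSE POSITIVE
query yak: checks bit4=1, bit5=0 (has a 0) -> no => not a false positive
False positives (alphabetical): dog eel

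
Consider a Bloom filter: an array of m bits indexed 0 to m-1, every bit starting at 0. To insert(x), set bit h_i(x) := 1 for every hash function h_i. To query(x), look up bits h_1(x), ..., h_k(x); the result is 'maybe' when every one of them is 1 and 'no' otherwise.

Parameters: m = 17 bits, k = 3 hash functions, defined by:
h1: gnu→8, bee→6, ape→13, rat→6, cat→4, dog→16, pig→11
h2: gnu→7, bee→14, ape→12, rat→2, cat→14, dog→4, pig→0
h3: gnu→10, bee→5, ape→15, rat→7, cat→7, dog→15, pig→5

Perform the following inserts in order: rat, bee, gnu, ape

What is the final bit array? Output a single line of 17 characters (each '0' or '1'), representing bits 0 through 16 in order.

Start: bits=00000000000000000
After insert 'rat': sets bits 2 6 7 -> bits=00100011000000000
After insert 'bee': sets bits 5 6 14 -> bits=00100111000000100
After insert 'gnu': sets bits 7 8 10 -> bits=00100111101000100
After insert 'ape': sets bits 12 13 15 -> bits=00100111101011110

Answer: 00100111101011110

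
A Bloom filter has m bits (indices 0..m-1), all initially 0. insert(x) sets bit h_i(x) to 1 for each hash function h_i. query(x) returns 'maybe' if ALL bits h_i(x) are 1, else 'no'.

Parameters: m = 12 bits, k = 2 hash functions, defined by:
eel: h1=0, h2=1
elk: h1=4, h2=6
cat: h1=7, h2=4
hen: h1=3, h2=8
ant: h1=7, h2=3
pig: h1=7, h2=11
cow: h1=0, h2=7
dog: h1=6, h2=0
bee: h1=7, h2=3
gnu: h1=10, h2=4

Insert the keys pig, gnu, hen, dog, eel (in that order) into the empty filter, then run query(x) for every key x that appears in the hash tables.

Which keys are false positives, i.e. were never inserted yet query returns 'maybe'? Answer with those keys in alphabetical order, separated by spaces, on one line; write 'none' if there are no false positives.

Start: bits=000000000000
After insert 'pig': sets bits 7 11 -> bits=000000010001
After insert 'gnu': sets bits 4 10 -> bits=000010010011
After insert 'hen': sets bits 3 8 -> bits=000110011011
After insert 'dog': sets bits 0 6 -> bits=100110111011
After insert 'eel': sets bits 0 1 -> bits=110110111011
Not inserted: ant bee cat cow elk — query each against bits=110110111011:
query ant: checks bit3=1, bit7=1 (all 1) -> maybe => FALSE POSITIVE
query bee: checks bit3=1, bit7=1 (all 1) -> maybe => FALSE POSITIVE
query cat: checks bit4=1, bit7=1 (all 1) -> maybe => FALSE POSITIVE
query cow: checks bit0=1, bit7=1 (all 1) -> maybe => FALSE POSITIVE
query elk: checks bit4=1, bit6=1 (all 1) -> maybe => FALSE POSITIVE
False positives (alphabetical): ant bee cat cow elk

Answer: ant bee cat cow elk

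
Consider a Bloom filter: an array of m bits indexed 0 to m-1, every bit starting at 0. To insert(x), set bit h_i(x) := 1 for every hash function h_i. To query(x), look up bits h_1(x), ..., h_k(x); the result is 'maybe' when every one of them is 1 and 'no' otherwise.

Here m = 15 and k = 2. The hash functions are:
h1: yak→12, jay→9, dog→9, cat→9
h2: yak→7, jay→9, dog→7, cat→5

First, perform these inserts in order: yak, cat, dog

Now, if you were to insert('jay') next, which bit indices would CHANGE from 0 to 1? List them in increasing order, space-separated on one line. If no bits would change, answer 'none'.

Start: bits=000000000000000
After insert 'yak': sets bits 7 12 -> bits=000000010000100
After insert 'cat': sets bits 5 9 -> bits=000001010100100
After insert 'dog': sets bits 7 9 -> bits=000001010100100
insert 'jay' would touch bits 9; currently bit9=1
Bits that are 0 among those (would change 0->1): none

Answer: none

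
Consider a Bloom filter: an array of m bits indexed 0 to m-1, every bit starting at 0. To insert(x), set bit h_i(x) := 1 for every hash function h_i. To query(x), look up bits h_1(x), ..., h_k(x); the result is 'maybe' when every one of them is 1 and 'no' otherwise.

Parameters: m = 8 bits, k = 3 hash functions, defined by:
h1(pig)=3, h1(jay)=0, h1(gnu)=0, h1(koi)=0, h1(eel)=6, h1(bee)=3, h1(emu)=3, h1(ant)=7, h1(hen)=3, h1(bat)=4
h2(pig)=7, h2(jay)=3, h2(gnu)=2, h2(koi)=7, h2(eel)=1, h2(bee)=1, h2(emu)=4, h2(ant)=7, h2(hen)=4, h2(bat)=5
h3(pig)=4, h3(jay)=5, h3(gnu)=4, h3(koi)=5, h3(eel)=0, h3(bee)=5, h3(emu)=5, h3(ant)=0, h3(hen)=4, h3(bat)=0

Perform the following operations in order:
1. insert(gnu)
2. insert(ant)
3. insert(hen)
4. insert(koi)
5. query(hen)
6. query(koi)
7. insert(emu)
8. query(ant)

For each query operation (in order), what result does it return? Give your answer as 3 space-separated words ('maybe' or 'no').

Start: bits=00000000
Op 1: insert gnu -> sets bits 0 2 4 -> bits=10101000
Op 2: insert ant -> sets bits 0 7 -> bits=10101001
Op 3: insert hen -> sets bits 3 4 -> bits=10111001
Op 4: insert koi -> sets bits 0 5 7 -> bits=10111101
Op 5: query hen -> checks bit3=1, bit4=1 (all 1) -> maybe
Op 6: query koi -> checks bit0=1, bit5=1, bit7=1 (all 1) -> maybe
Op 7: insert emu -> sets bits 3 4 5 -> bits=10111101
Op 8: query ant -> checks bit0=1, bit7=1 (all 1) -> maybe
Query results in order: maybe maybe maybe

Answer: maybe maybe maybe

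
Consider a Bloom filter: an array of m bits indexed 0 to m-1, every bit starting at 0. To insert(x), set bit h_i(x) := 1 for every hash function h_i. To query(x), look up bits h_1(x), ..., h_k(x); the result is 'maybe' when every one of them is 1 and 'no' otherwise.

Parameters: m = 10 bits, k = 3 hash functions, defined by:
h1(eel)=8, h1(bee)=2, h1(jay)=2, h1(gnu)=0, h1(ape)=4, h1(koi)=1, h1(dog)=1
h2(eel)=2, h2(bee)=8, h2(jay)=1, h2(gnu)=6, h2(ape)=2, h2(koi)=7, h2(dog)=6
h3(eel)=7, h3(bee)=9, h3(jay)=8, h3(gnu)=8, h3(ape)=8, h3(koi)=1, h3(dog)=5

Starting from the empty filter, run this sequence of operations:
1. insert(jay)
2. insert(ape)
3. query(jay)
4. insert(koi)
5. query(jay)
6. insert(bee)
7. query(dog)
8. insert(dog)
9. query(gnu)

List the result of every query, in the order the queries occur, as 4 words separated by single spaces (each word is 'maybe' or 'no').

Answer: maybe maybe no no

Derivation:
Start: bits=0000000000
Op 1: insert jay -> sets bits 1 2 8 -> bits=0110000010
Op 2: insert ape -> sets bits 2 4 8 -> bits=0110100010
Op 3: query jay -> checks bit1=1, bit2=1, bit8=1 (all 1) -> maybe
Op 4: insert koi -> sets bits 1 7 -> bits=0110100110
Op 5: query jay -> checks bit1=1, bit2=1, bit8=1 (all 1) -> maybe
Op 6: insert bee -> sets bits 2 8 9 -> bits=0110100111
Op 7: query dog -> checks bit1=1, bit5=0, bit6=0 (has a 0) -> no
Op 8: insert dog -> sets bits 1 5 6 -> bits=0110111111
Op 9: query gnu -> checks bit0=0, bit6=1, bit8=1 (has a 0) -> no
Query results in order: maybe maybe no no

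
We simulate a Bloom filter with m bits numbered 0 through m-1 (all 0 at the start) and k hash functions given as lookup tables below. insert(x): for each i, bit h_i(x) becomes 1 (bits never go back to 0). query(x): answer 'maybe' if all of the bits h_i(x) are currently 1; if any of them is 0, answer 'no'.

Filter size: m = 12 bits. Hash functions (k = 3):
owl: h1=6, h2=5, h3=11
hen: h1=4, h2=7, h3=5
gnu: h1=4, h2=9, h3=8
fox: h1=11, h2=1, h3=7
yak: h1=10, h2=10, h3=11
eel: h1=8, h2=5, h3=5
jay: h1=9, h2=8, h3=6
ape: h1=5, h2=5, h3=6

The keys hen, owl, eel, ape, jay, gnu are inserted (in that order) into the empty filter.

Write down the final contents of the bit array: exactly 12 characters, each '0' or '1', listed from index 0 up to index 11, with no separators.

Answer: 000011111101

Derivation:
Start: bits=000000000000
After insert 'hen': sets bits 4 5 7 -> bits=000011010000
After insert 'owl': sets bits 5 6 11 -> bits=000011110001
After insert 'eel': sets bits 5 8 -> bits=000011111001
After insert 'ape': sets bits 5 6 -> bits=000011111001
After insert 'jay': sets bits 6 8 9 -> bits=000011111101
After insert 'gnu': sets bits 4 8 9 -> bits=000011111101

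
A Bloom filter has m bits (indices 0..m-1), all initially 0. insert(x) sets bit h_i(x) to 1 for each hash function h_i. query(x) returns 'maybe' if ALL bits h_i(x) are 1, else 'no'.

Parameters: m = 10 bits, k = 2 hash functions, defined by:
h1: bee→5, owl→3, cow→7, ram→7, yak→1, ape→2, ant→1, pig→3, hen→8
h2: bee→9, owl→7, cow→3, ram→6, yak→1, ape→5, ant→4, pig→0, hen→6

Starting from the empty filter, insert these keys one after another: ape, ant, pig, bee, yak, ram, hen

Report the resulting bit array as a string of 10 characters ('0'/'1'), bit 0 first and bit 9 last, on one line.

Start: bits=0000000000
After insert 'ape': sets bits 2 5 -> bits=0010010000
After insert 'ant': sets bits 1 4 -> bits=0110110000
After insert 'pig': sets bits 0 3 -> bits=1111110000
After insert 'bee': sets bits 5 9 -> bits=1111110001
After insert 'yak': sets bits 1 -> bits=1111110001
After insert 'ram': sets bits 6 7 -> bits=1111111101
After insert 'hen': sets bits 6 8 -> bits=1111111111

Answer: 1111111111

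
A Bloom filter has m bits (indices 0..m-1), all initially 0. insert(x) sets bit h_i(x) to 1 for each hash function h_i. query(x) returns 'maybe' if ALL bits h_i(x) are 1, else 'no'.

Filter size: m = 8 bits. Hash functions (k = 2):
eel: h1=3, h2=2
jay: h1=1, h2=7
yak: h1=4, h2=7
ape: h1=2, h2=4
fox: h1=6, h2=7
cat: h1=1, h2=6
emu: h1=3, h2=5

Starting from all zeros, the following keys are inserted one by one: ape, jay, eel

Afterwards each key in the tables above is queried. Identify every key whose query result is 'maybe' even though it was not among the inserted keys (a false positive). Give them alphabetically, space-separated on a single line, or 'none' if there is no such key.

Start: bits=00000000
After insert 'ape': sets bits 2 4 -> bits=00101000
After insert 'jay': sets bits 1 7 -> bits=01101001
After insert 'eel': sets bits 2 3 -> bits=01111001
Not inserted: cat emu fox yak — query each against bits=01111001:
query cat: checks bit1=1, bit6=0 (has a 0) -> no => not a false positive
query emu: checks bit3=1, bit5=0 (has a 0) -> no => not a false positive
query fox: checks bit6=0, bit7=1 (has a 0) -> no => not a false positive
query yak: checks bit4=1, bit7=1 (all 1) -> maybe => FALSE POSITIVE
False positives (alphabetical): yak

Answer: yak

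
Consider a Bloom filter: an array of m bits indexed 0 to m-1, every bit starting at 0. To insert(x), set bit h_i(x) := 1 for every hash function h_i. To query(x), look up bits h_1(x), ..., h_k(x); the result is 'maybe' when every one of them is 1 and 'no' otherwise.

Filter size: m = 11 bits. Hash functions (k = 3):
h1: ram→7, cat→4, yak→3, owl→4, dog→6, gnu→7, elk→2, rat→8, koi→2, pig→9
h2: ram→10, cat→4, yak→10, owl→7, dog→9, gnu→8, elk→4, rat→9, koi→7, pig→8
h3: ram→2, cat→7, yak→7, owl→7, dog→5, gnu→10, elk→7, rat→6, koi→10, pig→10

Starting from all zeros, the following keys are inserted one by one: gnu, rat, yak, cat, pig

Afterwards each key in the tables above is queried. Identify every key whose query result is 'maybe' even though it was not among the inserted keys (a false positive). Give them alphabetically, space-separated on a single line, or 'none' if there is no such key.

Start: bits=00000000000
After insert 'gnu': sets bits 7 8 10 -> bits=00000001101
After insert 'rat': sets bits 6 8 9 -> bits=00000011111
After insert 'yak': sets bits 3 7 10 -> bits=00010011111
After insert 'cat': sets bits 4 7 -> bits=00011011111
After insert 'pig': sets bits 8 9 10 -> bits=00011011111
Not inserted: dog elk koi owl ram — query each against bits=00011011111:
query dog: checks bit5=0, bit6=1, bit9=1 (has a 0) -> no => not a false positive
query elk: checks bit2=0, bit4=1, bit7=1 (has a 0) -> no => not a false positive
query koi: checks bit2=0, bit7=1, bit10=1 (has a 0) -> no => not a false positive
query owl: checks bit4=1, bit7=1 (all 1) -> maybe => FALSE POSITIVE
query ram: checks bit2=0, bit7=1, bit10=1 (has a 0) -> no => not a false positive
False positives (alphabetical): owl

Answer: owl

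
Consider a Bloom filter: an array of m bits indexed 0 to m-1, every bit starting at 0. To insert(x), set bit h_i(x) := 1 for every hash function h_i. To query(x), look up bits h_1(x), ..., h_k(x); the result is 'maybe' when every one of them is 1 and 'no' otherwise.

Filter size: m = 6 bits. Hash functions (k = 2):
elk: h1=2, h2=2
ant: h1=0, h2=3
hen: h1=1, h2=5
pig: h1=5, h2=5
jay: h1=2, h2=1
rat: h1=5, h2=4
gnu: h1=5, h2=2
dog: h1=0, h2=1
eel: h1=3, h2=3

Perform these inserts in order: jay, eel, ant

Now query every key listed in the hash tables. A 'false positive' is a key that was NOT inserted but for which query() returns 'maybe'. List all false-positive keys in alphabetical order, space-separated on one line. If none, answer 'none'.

Answer: dog elk

Derivation:
Start: bits=000000
After insert 'jay': sets bits 1 2 -> bits=011000
After insert 'eel': sets bits 3 -> bits=011100
After insert 'ant': sets bits 0 3 -> bits=111100
Not inserted: dog elk gnu hen pig rat — query each against bits=111100:
query dog: checks bit0=1, bit1=1 (all 1) -> maybe => FALSE POSITIVE
query elk: checks bit2=1 (all 1) -> maybe => FALSE POSITIVE
query gnu: checks bit2=1, bit5=0 (has a 0) -> no => not a false positive
query hen: checks bit1=1, bit5=0 (has a 0) -> no => not a false positive
query pig: checks bit5=0 (has a 0) -> no => not a false positive
query rat: checks bit4=0, bit5=0 (has a 0) -> no => not a false positive
False positives (alphabetical): dog elk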